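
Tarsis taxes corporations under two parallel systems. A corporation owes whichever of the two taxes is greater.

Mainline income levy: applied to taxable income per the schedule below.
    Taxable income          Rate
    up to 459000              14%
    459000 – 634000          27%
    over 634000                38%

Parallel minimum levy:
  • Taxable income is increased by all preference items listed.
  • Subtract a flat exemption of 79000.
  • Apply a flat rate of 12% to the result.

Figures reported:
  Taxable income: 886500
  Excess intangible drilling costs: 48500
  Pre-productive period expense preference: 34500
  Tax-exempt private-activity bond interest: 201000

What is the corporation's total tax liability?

207460

Mainline income levy:
  459000 × 14% = 64260
  175000 × 27% = 47250
  252500 × 38% = 95950
  → 207460

Parallel minimum levy:
  Adjusted income: 886500 + 48500 + 34500 + 201000 = 1170500
  Less exemption 79000 → base 1091500
  1091500 × 12% = 130980

207460 > 130980, so the mainline income levy governs.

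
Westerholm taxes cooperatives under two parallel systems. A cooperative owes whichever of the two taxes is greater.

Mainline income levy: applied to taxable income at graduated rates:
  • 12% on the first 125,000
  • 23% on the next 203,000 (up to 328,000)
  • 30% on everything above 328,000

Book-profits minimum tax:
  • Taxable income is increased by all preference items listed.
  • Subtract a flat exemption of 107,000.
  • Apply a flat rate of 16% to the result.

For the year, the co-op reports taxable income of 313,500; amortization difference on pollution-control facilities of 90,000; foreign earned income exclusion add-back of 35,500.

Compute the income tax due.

Mainline income levy:
  125,000 × 12% = 15,000
  188,500 × 23% = 43,355
  → 58,355

Book-profits minimum tax:
  Adjusted income: 313,500 + 90,000 + 35,500 = 439,000
  Less exemption 107,000 → base 332,000
  332,000 × 16% = 53,120

58,355 > 53,120, so the mainline income levy governs.

58,355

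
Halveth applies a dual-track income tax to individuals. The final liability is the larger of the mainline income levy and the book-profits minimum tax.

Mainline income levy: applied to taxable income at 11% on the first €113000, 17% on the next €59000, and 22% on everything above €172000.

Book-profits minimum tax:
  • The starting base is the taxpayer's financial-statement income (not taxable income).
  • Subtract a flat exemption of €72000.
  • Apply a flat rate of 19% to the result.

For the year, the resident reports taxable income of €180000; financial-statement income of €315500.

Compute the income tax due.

€46265

Mainline income levy:
  €113000 × 11% = €12430
  €59000 × 17% = €10030
  €8000 × 22% = €1760
  → €24220

Book-profits minimum tax:
  Base (financial-statement income): €315500
  Less exemption €72000 → base €243500
  €243500 × 19% = €46265

€46265 > €24220, so the book-profits minimum tax is the binding amount.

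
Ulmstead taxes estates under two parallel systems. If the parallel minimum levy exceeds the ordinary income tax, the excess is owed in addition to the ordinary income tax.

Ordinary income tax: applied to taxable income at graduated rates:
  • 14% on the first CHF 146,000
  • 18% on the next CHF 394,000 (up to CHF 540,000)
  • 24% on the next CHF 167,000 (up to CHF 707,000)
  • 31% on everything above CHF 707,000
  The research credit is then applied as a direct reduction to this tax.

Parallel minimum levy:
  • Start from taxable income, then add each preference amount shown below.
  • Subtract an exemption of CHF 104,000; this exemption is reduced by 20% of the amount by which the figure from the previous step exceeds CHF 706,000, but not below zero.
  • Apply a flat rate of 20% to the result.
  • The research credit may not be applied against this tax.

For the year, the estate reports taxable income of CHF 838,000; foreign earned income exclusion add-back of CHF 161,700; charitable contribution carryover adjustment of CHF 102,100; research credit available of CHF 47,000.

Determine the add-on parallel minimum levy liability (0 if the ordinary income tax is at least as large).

Parallel minimum levy:
  Adjusted income: CHF 838,000 + CHF 161,700 + CHF 102,100 = CHF 1,101,800
  Exemption: CHF 104,000 − 20% × (CHF 1,101,800 − CHF 706,000) = CHF 104,000 − CHF 79,160 = CHF 24,840
  Base: CHF 1,101,800 − CHF 24,840 = CHF 1,076,960
  CHF 1,076,960 × 20% = CHF 215,392

Ordinary income tax:
  CHF 146,000 × 14% = CHF 20,440
  CHF 394,000 × 18% = CHF 70,920
  CHF 167,000 × 24% = CHF 40,080
  CHF 131,000 × 31% = CHF 40,610
  → CHF 172,050
  Less research credit CHF 47,000 → CHF 125,050

Excess of parallel minimum levy over ordinary income tax: CHF 215,392 − CHF 125,050 = CHF 90,342.

CHF 90,342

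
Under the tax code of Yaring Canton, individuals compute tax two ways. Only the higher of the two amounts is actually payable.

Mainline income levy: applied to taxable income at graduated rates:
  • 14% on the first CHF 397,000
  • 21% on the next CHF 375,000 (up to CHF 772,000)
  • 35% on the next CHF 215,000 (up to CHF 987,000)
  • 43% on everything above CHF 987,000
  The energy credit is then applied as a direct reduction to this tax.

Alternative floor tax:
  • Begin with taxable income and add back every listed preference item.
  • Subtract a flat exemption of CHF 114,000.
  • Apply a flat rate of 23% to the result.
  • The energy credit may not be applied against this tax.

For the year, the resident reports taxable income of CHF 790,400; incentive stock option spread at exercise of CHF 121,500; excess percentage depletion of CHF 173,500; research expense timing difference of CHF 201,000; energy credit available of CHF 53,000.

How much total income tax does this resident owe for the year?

Mainline income levy:
  CHF 397,000 × 14% = CHF 55,580
  CHF 375,000 × 21% = CHF 78,750
  CHF 18,400 × 35% = CHF 6,440
  → CHF 140,770
  Less energy credit CHF 53,000 → CHF 87,770

Alternative floor tax:
  Adjusted income: CHF 790,400 + CHF 121,500 + CHF 173,500 + CHF 201,000 = CHF 1,286,400
  Less exemption CHF 114,000 → base CHF 1,172,400
  CHF 1,172,400 × 23% = CHF 269,652

CHF 269,652 > CHF 87,770, so the alternative floor tax is the binding amount.

CHF 269,652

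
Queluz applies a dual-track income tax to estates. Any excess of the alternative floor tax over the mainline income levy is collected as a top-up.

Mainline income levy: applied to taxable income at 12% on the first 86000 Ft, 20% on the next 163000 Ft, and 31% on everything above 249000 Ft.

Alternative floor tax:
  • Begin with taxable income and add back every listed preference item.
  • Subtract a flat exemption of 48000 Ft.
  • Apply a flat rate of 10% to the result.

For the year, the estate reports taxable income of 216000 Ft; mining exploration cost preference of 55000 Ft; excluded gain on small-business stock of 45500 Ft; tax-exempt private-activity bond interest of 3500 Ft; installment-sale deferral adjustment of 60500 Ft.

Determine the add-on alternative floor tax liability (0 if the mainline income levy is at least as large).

0 Ft

Mainline income levy:
  86000 Ft × 12% = 10320 Ft
  130000 Ft × 20% = 26000 Ft
  → 36320 Ft

Alternative floor tax:
  Adjusted income: 216000 Ft + 55000 Ft + 45500 Ft + 3500 Ft + 60500 Ft = 380500 Ft
  Less exemption 48000 Ft → base 332500 Ft
  332500 Ft × 10% = 33250 Ft

33250 Ft ≤ 36320 Ft, so no add-on is due.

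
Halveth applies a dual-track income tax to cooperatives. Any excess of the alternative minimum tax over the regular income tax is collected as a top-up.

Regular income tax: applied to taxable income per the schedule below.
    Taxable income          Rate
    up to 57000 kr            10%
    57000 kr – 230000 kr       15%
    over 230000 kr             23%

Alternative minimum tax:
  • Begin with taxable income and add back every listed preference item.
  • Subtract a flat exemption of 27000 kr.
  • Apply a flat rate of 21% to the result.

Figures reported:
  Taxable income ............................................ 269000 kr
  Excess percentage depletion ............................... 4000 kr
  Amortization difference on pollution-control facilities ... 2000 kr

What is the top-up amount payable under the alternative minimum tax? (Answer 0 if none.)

11460 kr

Regular income tax:
  57000 kr × 10% = 5700 kr
  173000 kr × 15% = 25950 kr
  39000 kr × 23% = 8970 kr
  → 40620 kr

Alternative minimum tax:
  Adjusted income: 269000 kr + 4000 kr + 2000 kr = 275000 kr
  Less exemption 27000 kr → base 248000 kr
  248000 kr × 21% = 52080 kr

Excess of alternative minimum tax over regular income tax: 52080 kr − 40620 kr = 11460 kr.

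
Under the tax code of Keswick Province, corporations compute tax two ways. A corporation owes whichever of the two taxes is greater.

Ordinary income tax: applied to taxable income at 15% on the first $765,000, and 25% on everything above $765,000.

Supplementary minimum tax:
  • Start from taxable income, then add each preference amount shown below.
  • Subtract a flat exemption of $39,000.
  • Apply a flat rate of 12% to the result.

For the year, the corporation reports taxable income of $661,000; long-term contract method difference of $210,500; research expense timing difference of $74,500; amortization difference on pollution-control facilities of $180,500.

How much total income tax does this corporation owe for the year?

$130,500

Supplementary minimum tax:
  Adjusted income: $661,000 + $210,500 + $74,500 + $180,500 = $1,126,500
  Less exemption $39,000 → base $1,087,500
  $1,087,500 × 12% = $130,500

Ordinary income tax:
  $661,000 × 15% = $99,150

$130,500 > $99,150, so the supplementary minimum tax is the binding amount.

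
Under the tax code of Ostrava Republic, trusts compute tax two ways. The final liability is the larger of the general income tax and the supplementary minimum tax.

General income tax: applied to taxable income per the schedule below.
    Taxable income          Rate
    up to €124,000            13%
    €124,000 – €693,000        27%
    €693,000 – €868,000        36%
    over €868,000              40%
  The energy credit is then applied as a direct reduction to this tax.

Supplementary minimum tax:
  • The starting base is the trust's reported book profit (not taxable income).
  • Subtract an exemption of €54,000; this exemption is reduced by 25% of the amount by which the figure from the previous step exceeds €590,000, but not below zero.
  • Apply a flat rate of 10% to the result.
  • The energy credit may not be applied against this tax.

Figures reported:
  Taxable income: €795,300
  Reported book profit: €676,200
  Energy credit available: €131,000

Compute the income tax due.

General income tax:
  €124,000 × 13% = €16,120
  €569,000 × 27% = €153,630
  €102,300 × 36% = €36,828
  → €206,578
  Less energy credit €131,000 → €75,578

Supplementary minimum tax:
  Base (reported book profit): €676,200
  Exemption: €54,000 − 25% × (€676,200 − €590,000) = €54,000 − €21,550 = €32,450
  Base: €676,200 − €32,450 = €643,750
  €643,750 × 10% = €64,375

€75,578 > €64,375, so the general income tax governs.

€75,578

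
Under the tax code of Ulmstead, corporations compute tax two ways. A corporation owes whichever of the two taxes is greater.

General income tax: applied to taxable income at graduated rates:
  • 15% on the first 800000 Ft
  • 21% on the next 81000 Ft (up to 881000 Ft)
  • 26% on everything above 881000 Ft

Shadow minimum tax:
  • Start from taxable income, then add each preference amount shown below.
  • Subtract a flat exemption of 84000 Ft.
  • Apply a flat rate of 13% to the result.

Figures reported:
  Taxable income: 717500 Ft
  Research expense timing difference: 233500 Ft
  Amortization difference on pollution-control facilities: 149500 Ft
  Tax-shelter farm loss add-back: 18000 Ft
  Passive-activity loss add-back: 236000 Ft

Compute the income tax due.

Shadow minimum tax:
  Adjusted income: 717500 Ft + 233500 Ft + 149500 Ft + 18000 Ft + 236000 Ft = 1354500 Ft
  Less exemption 84000 Ft → base 1270500 Ft
  1270500 Ft × 13% = 165165 Ft

General income tax:
  717500 Ft × 15% = 107625 Ft

165165 Ft > 107625 Ft, so the shadow minimum tax is the binding amount.

165165 Ft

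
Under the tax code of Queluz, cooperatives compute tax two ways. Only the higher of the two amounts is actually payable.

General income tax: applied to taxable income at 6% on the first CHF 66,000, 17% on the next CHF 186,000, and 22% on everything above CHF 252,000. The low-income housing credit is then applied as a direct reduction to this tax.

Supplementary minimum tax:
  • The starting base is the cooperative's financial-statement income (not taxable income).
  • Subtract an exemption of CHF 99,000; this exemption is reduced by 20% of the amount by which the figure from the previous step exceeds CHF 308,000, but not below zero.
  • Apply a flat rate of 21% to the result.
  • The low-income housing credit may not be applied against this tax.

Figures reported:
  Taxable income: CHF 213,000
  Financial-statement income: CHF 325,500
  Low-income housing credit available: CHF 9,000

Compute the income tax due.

CHF 48,300

Supplementary minimum tax:
  Base (financial-statement income): CHF 325,500
  Exemption: CHF 99,000 − 20% × (CHF 325,500 − CHF 308,000) = CHF 99,000 − CHF 3,500 = CHF 95,500
  Base: CHF 325,500 − CHF 95,500 = CHF 230,000
  CHF 230,000 × 21% = CHF 48,300

General income tax:
  CHF 66,000 × 6% = CHF 3,960
  CHF 147,000 × 17% = CHF 24,990
  → CHF 28,950
  Less low-income housing credit CHF 9,000 → CHF 19,950

CHF 48,300 > CHF 19,950, so the supplementary minimum tax is the binding amount.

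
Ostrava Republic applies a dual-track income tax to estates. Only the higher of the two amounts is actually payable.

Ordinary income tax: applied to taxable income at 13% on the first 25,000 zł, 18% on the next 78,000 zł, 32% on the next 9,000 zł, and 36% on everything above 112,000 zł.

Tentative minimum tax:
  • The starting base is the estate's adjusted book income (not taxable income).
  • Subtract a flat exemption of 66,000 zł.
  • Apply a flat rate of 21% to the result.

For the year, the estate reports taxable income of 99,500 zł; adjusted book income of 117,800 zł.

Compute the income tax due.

Tentative minimum tax:
  Base (adjusted book income): 117,800 zł
  Less exemption 66,000 zł → base 51,800 zł
  51,800 zł × 21% = 10,878 zł

Ordinary income tax:
  25,000 zł × 13% = 3,250 zł
  74,500 zł × 18% = 13,410 zł
  → 16,660 zł

16,660 zł > 10,878 zł, so the ordinary income tax governs.

16,660 zł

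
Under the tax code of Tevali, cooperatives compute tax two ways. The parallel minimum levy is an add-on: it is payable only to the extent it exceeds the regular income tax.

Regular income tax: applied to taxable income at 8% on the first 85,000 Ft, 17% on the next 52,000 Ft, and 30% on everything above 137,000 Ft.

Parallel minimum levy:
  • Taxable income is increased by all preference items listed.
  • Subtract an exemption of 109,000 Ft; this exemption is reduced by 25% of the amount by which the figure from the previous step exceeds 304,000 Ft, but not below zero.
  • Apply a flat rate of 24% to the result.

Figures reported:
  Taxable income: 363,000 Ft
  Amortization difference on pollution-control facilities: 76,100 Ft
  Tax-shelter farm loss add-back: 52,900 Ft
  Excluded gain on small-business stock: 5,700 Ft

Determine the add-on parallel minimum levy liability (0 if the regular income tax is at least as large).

21,470 Ft

Parallel minimum levy:
  Adjusted income: 363,000 Ft + 76,100 Ft + 52,900 Ft + 5,700 Ft = 497,700 Ft
  Exemption: 109,000 Ft − 25% × (497,700 Ft − 304,000 Ft) = 109,000 Ft − 48,425 Ft = 60,575 Ft
  Base: 497,700 Ft − 60,575 Ft = 437,125 Ft
  437,125 Ft × 24% = 104,910 Ft

Regular income tax:
  85,000 Ft × 8% = 6,800 Ft
  52,000 Ft × 17% = 8,840 Ft
  226,000 Ft × 30% = 67,800 Ft
  → 83,440 Ft

Excess of parallel minimum levy over regular income tax: 104,910 Ft − 83,440 Ft = 21,470 Ft.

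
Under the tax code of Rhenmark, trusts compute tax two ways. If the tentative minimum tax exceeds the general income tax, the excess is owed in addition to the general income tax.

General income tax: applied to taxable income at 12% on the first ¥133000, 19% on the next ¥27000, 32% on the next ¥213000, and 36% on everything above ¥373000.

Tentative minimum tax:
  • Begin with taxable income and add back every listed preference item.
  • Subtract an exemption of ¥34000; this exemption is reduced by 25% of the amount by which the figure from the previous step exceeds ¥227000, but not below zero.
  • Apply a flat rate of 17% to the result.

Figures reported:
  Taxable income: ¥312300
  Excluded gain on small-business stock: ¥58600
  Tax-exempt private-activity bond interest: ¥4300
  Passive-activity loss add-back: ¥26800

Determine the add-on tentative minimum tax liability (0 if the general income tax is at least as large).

¥0

General income tax:
  ¥133000 × 12% = ¥15960
  ¥27000 × 19% = ¥5130
  ¥152300 × 32% = ¥48736
  → ¥69826

Tentative minimum tax:
  Adjusted income: ¥312300 + ¥58600 + ¥4300 + ¥26800 = ¥402000
  Exemption: 25% × (¥402000 − ¥227000) = ¥43750 ≥ ¥34000, so the exemption is fully phased out
  Base: ¥402000 − ¥0 = ¥402000
  ¥402000 × 17% = ¥68340

¥68340 ≤ ¥69826, so no add-on is due.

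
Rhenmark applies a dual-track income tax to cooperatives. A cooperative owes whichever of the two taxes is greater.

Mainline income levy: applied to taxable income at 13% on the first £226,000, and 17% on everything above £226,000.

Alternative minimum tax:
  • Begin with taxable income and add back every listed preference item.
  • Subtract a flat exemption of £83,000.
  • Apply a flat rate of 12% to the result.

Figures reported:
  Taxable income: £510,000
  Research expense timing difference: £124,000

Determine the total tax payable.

Mainline income levy:
  £226,000 × 13% = £29,380
  £284,000 × 17% = £48,280
  → £77,660

Alternative minimum tax:
  Adjusted income: £510,000 + £124,000 = £634,000
  Less exemption £83,000 → base £551,000
  £551,000 × 12% = £66,120

£77,660 > £66,120, so the mainline income levy governs.

£77,660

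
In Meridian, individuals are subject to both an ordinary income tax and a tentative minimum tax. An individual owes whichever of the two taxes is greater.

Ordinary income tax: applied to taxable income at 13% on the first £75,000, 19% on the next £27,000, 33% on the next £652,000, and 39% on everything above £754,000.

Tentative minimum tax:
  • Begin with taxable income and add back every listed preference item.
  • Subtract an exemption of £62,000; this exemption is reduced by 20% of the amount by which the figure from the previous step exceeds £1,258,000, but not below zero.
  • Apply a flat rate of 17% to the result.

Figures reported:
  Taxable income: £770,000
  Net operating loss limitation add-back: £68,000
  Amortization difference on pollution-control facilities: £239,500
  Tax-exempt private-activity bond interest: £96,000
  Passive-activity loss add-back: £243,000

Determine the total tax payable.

Tentative minimum tax:
  Adjusted income: £770,000 + £68,000 + £239,500 + £96,000 + £243,000 = £1,416,500
  Exemption: £62,000 − 20% × (£1,416,500 − £1,258,000) = £62,000 − £31,700 = £30,300
  Base: £1,416,500 − £30,300 = £1,386,200
  £1,386,200 × 17% = £235,654

Ordinary income tax:
  £75,000 × 13% = £9,750
  £27,000 × 19% = £5,130
  £652,000 × 33% = £215,160
  £16,000 × 39% = £6,240
  → £236,280

£236,280 > £235,654, so the ordinary income tax governs.

£236,280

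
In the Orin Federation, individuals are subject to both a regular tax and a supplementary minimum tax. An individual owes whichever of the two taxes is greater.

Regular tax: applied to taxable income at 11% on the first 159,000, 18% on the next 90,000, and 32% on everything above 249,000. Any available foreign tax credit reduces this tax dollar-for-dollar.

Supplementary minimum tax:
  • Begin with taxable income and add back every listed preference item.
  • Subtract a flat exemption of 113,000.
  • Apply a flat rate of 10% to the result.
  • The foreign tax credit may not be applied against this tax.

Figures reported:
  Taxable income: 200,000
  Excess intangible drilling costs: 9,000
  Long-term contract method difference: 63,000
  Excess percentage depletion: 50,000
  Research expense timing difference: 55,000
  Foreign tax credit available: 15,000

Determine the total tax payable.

26,400

Supplementary minimum tax:
  Adjusted income: 200,000 + 9,000 + 63,000 + 50,000 + 55,000 = 377,000
  Less exemption 113,000 → base 264,000
  264,000 × 10% = 26,400

Regular tax:
  159,000 × 11% = 17,490
  41,000 × 18% = 7,380
  → 24,870
  Less foreign tax credit 15,000 → 9,870

26,400 > 9,870, so the supplementary minimum tax is the binding amount.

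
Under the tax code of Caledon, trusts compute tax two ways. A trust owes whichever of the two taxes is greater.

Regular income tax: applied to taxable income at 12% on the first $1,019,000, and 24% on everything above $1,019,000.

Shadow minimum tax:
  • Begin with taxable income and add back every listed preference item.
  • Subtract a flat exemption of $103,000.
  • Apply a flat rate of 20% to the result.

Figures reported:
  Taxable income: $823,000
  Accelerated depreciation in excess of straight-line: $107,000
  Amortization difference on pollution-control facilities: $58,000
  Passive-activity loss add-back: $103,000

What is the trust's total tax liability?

$197,600

Shadow minimum tax:
  Adjusted income: $823,000 + $107,000 + $58,000 + $103,000 = $1,091,000
  Less exemption $103,000 → base $988,000
  $988,000 × 20% = $197,600

Regular income tax:
  $823,000 × 12% = $98,760

$197,600 > $98,760, so the shadow minimum tax is the binding amount.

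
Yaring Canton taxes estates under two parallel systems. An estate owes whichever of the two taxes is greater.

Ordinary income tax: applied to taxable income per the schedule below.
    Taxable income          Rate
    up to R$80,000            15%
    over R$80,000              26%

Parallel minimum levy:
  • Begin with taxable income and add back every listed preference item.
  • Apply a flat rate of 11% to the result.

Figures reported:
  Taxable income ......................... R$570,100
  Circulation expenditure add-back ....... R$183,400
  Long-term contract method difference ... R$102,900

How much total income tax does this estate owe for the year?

R$139,426

Ordinary income tax:
  R$80,000 × 15% = R$12,000
  R$490,100 × 26% = R$127,426
  → R$139,426

Parallel minimum levy:
  Adjusted income: R$570,100 + R$183,400 + R$102,900 = R$856,400
  R$856,400 × 11% = R$94,204

R$139,426 > R$94,204, so the ordinary income tax governs.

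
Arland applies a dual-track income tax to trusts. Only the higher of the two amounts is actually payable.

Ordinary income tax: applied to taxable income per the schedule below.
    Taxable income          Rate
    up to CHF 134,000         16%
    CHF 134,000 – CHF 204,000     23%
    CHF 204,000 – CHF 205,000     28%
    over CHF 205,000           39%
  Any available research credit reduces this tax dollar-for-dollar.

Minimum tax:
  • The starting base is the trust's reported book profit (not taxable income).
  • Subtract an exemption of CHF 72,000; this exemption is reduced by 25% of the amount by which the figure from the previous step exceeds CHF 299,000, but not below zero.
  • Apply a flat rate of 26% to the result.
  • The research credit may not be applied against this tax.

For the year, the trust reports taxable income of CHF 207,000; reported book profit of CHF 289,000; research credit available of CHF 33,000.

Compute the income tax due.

Minimum tax:
  Base (reported book profit): CHF 289,000
  Exemption: CHF 289,000 ≤ CHF 299,000, so full CHF 72,000 applies
  Base: CHF 289,000 − CHF 72,000 = CHF 217,000
  CHF 217,000 × 26% = CHF 56,420

Ordinary income tax:
  CHF 134,000 × 16% = CHF 21,440
  CHF 70,000 × 23% = CHF 16,100
  CHF 1,000 × 28% = CHF 280
  CHF 2,000 × 39% = CHF 780
  → CHF 38,600
  Less research credit CHF 33,000 → CHF 5,600

CHF 56,420 > CHF 5,600, so the minimum tax is the binding amount.

CHF 56,420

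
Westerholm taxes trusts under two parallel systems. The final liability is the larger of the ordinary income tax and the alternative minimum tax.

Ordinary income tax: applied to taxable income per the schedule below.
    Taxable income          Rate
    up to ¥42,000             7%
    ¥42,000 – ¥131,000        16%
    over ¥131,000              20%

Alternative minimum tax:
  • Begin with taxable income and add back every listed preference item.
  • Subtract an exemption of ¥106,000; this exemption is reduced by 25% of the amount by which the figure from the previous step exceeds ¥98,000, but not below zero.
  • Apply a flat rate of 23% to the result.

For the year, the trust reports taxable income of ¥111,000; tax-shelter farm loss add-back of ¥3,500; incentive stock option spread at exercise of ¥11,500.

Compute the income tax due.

Alternative minimum tax:
  Adjusted income: ¥111,000 + ¥3,500 + ¥11,500 = ¥126,000
  Exemption: ¥106,000 − 25% × (¥126,000 − ¥98,000) = ¥106,000 − ¥7,000 = ¥99,000
  Base: ¥126,000 − ¥99,000 = ¥27,000
  ¥27,000 × 23% = ¥6,210

Ordinary income tax:
  ¥42,000 × 7% = ¥2,940
  ¥69,000 × 16% = ¥11,040
  → ¥13,980

¥13,980 > ¥6,210, so the ordinary income tax governs.

¥13,980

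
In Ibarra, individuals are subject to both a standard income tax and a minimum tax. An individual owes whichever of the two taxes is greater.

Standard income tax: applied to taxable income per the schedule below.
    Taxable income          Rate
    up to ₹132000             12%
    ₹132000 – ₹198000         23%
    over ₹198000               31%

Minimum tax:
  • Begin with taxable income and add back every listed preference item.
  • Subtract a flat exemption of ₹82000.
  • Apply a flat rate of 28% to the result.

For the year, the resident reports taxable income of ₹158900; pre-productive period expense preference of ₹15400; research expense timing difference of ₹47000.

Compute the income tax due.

Standard income tax:
  ₹132000 × 12% = ₹15840
  ₹26900 × 23% = ₹6187
  → ₹22027

Minimum tax:
  Adjusted income: ₹158900 + ₹15400 + ₹47000 = ₹221300
  Less exemption ₹82000 → base ₹139300
  ₹139300 × 28% = ₹39004

₹39004 > ₹22027, so the minimum tax is the binding amount.

₹39004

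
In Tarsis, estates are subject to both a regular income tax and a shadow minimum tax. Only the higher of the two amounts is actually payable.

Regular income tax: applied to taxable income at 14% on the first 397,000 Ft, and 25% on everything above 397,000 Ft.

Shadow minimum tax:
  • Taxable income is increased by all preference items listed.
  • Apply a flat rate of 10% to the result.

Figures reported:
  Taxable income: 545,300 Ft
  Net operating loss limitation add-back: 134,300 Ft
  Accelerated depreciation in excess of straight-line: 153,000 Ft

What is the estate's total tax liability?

Regular income tax:
  397,000 Ft × 14% = 55,580 Ft
  148,300 Ft × 25% = 37,075 Ft
  → 92,655 Ft

Shadow minimum tax:
  Adjusted income: 545,300 Ft + 134,300 Ft + 153,000 Ft = 832,600 Ft
  832,600 Ft × 10% = 83,260 Ft

92,655 Ft > 83,260 Ft, so the regular income tax governs.

92,655 Ft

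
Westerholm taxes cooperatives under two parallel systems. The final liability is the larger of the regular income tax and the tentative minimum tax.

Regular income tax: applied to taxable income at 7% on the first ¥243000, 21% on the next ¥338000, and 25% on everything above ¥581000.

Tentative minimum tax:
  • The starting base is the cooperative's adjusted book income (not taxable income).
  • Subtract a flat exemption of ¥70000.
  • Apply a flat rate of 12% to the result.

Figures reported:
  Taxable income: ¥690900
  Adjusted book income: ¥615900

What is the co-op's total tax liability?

Tentative minimum tax:
  Base (adjusted book income): ¥615900
  Less exemption ¥70000 → base ¥545900
  ¥545900 × 12% = ¥65508

Regular income tax:
  ¥243000 × 7% = ¥17010
  ¥338000 × 21% = ¥70980
  ¥109900 × 25% = ¥27475
  → ¥115465

¥115465 > ¥65508, so the regular income tax governs.

¥115465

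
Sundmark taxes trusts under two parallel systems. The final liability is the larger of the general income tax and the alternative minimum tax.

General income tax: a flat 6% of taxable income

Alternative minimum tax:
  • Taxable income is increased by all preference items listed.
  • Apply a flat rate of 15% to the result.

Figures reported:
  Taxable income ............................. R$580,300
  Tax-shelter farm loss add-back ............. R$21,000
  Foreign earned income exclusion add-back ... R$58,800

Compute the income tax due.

R$99,015

General income tax:
  R$580,300 × 6% = R$34,818

Alternative minimum tax:
  Adjusted income: R$580,300 + R$21,000 + R$58,800 = R$660,100
  R$660,100 × 15% = R$99,015

R$99,015 > R$34,818, so the alternative minimum tax is the binding amount.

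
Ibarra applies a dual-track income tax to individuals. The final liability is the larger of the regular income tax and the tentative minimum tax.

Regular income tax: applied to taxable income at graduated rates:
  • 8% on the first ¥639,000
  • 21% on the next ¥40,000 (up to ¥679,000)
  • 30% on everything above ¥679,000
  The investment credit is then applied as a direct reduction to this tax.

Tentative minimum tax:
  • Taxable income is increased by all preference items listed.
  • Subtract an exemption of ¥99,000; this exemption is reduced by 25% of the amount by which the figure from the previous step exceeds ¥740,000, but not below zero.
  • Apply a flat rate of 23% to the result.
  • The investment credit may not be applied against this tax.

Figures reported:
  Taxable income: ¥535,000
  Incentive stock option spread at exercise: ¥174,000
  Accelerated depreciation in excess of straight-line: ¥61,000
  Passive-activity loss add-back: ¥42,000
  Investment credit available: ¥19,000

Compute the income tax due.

¥168,130

Regular income tax:
  ¥535,000 × 8% = ¥42,800
  Less investment credit ¥19,000 → ¥23,800

Tentative minimum tax:
  Adjusted income: ¥535,000 + ¥174,000 + ¥61,000 + ¥42,000 = ¥812,000
  Exemption: ¥99,000 − 25% × (¥812,000 − ¥740,000) = ¥99,000 − ¥18,000 = ¥81,000
  Base: ¥812,000 − ¥81,000 = ¥731,000
  ¥731,000 × 23% = ¥168,130

¥168,130 > ¥23,800, so the tentative minimum tax is the binding amount.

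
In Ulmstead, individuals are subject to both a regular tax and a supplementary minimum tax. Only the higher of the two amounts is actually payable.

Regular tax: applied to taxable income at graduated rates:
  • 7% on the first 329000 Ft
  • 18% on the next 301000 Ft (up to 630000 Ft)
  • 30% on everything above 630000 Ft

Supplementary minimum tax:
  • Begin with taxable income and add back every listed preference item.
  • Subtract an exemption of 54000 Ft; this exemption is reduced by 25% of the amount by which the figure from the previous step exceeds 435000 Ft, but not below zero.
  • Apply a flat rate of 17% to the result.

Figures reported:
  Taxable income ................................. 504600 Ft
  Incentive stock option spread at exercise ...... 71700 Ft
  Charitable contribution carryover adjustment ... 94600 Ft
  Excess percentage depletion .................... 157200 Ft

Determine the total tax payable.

Supplementary minimum tax:
  Adjusted income: 504600 Ft + 71700 Ft + 94600 Ft + 157200 Ft = 828100 Ft
  Exemption: 25% × (828100 Ft − 435000 Ft) = 98275 Ft ≥ 54000 Ft, so the exemption is fully phased out
  Base: 828100 Ft − 0 Ft = 828100 Ft
  828100 Ft × 17% = 140777 Ft

Regular tax:
  329000 Ft × 7% = 23030 Ft
  175600 Ft × 18% = 31608 Ft
  → 54638 Ft

140777 Ft > 54638 Ft, so the supplementary minimum tax is the binding amount.

140777 Ft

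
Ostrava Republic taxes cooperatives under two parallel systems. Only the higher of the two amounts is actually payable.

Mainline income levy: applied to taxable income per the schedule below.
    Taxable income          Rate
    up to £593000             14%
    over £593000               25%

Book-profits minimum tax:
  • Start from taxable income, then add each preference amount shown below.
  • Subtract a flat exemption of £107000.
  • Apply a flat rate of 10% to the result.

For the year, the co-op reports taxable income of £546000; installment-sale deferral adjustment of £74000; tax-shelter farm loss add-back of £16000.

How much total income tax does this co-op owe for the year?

Book-profits minimum tax:
  Adjusted income: £546000 + £74000 + £16000 = £636000
  Less exemption £107000 → base £529000
  £529000 × 10% = £52900

Mainline income levy:
  £546000 × 14% = £76440

£76440 > £52900, so the mainline income levy governs.

£76440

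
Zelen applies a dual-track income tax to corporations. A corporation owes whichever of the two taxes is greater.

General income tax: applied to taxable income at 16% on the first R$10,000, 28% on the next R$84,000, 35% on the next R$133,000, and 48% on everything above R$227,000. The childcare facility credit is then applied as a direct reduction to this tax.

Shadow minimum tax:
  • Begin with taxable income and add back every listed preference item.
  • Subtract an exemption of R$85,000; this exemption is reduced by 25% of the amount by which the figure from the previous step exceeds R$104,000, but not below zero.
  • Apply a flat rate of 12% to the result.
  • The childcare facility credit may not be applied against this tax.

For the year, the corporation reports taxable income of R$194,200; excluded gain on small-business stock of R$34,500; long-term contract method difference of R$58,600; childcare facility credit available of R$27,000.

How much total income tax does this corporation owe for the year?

R$33,190

Shadow minimum tax:
  Adjusted income: R$194,200 + R$34,500 + R$58,600 = R$287,300
  Exemption: R$85,000 − 25% × (R$287,300 − R$104,000) = R$85,000 − R$45,825 = R$39,175
  Base: R$287,300 − R$39,175 = R$248,125
  R$248,125 × 12% = R$29,775

General income tax:
  R$10,000 × 16% = R$1,600
  R$84,000 × 28% = R$23,520
  R$100,200 × 35% = R$35,070
  → R$60,190
  Less childcare facility credit R$27,000 → R$33,190

R$33,190 > R$29,775, so the general income tax governs.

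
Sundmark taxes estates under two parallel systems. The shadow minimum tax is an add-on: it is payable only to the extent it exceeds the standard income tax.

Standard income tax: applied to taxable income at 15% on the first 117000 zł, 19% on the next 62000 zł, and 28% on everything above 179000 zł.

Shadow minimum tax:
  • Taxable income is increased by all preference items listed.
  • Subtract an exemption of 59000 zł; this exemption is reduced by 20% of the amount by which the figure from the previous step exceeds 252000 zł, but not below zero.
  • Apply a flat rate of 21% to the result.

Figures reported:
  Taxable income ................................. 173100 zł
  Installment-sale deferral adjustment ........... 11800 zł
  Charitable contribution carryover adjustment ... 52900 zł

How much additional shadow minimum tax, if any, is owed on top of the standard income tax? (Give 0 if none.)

9339 zł

Standard income tax:
  117000 zł × 15% = 17550 zł
  56100 zł × 19% = 10659 zł
  → 28209 zł

Shadow minimum tax:
  Adjusted income: 173100 zł + 11800 zł + 52900 zł = 237800 zł
  Exemption: 237800 zł ≤ 252000 zł, so full 59000 zł applies
  Base: 237800 zł − 59000 zł = 178800 zł
  178800 zł × 21% = 37548 zł

Excess of shadow minimum tax over standard income tax: 37548 zł − 28209 zł = 9339 zł.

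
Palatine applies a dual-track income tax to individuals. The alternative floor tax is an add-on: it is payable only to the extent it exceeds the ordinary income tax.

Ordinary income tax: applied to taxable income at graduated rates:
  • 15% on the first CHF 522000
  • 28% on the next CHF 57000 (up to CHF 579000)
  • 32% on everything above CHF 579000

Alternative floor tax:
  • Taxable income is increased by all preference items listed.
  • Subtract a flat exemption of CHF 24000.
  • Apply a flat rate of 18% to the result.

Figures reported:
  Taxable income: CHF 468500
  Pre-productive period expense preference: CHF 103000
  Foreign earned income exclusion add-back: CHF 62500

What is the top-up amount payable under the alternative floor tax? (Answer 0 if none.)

CHF 39525

Alternative floor tax:
  Adjusted income: CHF 468500 + CHF 103000 + CHF 62500 = CHF 634000
  Less exemption CHF 24000 → base CHF 610000
  CHF 610000 × 18% = CHF 109800

Ordinary income tax:
  CHF 468500 × 15% = CHF 70275

Excess of alternative floor tax over ordinary income tax: CHF 109800 − CHF 70275 = CHF 39525.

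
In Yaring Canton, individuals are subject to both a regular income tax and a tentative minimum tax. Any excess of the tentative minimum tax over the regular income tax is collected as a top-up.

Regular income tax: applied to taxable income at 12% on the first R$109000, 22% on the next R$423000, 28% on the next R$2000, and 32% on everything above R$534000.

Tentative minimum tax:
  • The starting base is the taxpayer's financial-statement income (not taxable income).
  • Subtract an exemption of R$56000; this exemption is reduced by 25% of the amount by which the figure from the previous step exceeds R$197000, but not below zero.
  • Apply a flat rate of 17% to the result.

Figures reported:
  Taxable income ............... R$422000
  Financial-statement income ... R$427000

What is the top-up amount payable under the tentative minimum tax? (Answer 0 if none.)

R$0

Tentative minimum tax:
  Base (financial-statement income): R$427000
  Exemption: 25% × (R$427000 − R$197000) = R$57500 ≥ R$56000, so the exemption is fully phased out
  Base: R$427000 − R$0 = R$427000
  R$427000 × 17% = R$72590

Regular income tax:
  R$109000 × 12% = R$13080
  R$313000 × 22% = R$68860
  → R$81940

R$72590 ≤ R$81940, so no add-on is due.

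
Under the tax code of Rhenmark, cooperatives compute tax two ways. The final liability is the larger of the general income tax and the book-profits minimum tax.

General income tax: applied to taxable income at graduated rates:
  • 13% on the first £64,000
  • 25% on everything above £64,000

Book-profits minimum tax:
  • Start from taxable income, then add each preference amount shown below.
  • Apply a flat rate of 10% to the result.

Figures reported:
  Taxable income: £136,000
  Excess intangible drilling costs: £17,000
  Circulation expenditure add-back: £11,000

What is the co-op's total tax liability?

£26,320

Book-profits minimum tax:
  Adjusted income: £136,000 + £17,000 + £11,000 = £164,000
  £164,000 × 10% = £16,400

General income tax:
  £64,000 × 13% = £8,320
  £72,000 × 25% = £18,000
  → £26,320

£26,320 > £16,400, so the general income tax governs.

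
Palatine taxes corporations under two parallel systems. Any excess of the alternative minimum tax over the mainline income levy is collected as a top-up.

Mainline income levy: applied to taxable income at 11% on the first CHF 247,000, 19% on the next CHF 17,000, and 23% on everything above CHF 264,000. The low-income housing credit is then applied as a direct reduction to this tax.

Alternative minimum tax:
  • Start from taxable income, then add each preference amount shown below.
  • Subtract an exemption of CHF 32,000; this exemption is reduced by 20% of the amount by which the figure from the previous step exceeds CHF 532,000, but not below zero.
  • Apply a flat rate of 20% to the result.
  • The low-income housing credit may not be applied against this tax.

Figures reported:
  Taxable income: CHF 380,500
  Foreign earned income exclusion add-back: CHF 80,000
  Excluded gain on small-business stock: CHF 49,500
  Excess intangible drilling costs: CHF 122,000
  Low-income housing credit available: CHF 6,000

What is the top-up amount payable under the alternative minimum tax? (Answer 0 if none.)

CHF 72,805

Alternative minimum tax:
  Adjusted income: CHF 380,500 + CHF 80,000 + CHF 49,500 + CHF 122,000 = CHF 632,000
  Exemption: CHF 32,000 − 20% × (CHF 632,000 − CHF 532,000) = CHF 32,000 − CHF 20,000 = CHF 12,000
  Base: CHF 632,000 − CHF 12,000 = CHF 620,000
  CHF 620,000 × 20% = CHF 124,000

Mainline income levy:
  CHF 247,000 × 11% = CHF 27,170
  CHF 17,000 × 19% = CHF 3,230
  CHF 116,500 × 23% = CHF 26,795
  → CHF 57,195
  Less low-income housing credit CHF 6,000 → CHF 51,195

Excess of alternative minimum tax over mainline income levy: CHF 124,000 − CHF 51,195 = CHF 72,805.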